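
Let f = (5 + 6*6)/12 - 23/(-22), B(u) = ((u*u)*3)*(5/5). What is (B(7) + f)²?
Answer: 399720049/17424 ≈ 22941.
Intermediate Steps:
B(u) = 3*u² (B(u) = (u²*3)*(5*(⅕)) = (3*u²)*1 = 3*u²)
f = 589/132 (f = (5 + 36)*(1/12) - 23*(-1/22) = 41*(1/12) + 23/22 = 41/12 + 23/22 = 589/132 ≈ 4.4621)
(B(7) + f)² = (3*7² + 589/132)² = (3*49 + 589/132)² = (147 + 589/132)² = (19993/132)² = 399720049/17424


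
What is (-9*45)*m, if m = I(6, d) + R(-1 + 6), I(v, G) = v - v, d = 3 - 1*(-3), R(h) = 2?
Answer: -810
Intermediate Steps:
d = 6 (d = 3 + 3 = 6)
I(v, G) = 0
m = 2 (m = 0 + 2 = 2)
(-9*45)*m = -9*45*2 = -405*2 = -810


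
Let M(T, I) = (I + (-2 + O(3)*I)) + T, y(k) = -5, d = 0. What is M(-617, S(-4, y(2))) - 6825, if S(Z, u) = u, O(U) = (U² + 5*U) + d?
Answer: -7569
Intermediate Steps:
O(U) = U² + 5*U (O(U) = (U² + 5*U) + 0 = U² + 5*U)
M(T, I) = -2 + T + 25*I (M(T, I) = (I + (-2 + (3*(5 + 3))*I)) + T = (I + (-2 + (3*8)*I)) + T = (I + (-2 + 24*I)) + T = (-2 + 25*I) + T = -2 + T + 25*I)
M(-617, S(-4, y(2))) - 6825 = (-2 - 617 + 25*(-5)) - 6825 = (-2 - 617 - 125) - 6825 = -744 - 6825 = -7569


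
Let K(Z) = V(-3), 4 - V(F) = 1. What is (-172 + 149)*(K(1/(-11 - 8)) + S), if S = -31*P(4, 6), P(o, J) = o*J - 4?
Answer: 14191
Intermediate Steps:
V(F) = 3 (V(F) = 4 - 1*1 = 4 - 1 = 3)
K(Z) = 3
P(o, J) = -4 + J*o (P(o, J) = J*o - 4 = -4 + J*o)
S = -620 (S = -31*(-4 + 6*4) = -31*(-4 + 24) = -31*20 = -620)
(-172 + 149)*(K(1/(-11 - 8)) + S) = (-172 + 149)*(3 - 620) = -23*(-617) = 14191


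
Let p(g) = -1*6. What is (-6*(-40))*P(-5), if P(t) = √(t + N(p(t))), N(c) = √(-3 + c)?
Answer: 240*√(-5 + 3*I) ≈ 154.7 + 558.51*I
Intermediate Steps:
p(g) = -6
P(t) = √(t + 3*I) (P(t) = √(t + √(-3 - 6)) = √(t + √(-9)) = √(t + 3*I))
(-6*(-40))*P(-5) = (-6*(-40))*√(-5 + 3*I) = 240*√(-5 + 3*I)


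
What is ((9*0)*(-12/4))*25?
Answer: 0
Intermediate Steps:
((9*0)*(-12/4))*25 = (0*(-12*1/4))*25 = (0*(-3))*25 = 0*25 = 0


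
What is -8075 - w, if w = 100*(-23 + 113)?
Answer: -17075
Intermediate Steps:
w = 9000 (w = 100*90 = 9000)
-8075 - w = -8075 - 1*9000 = -8075 - 9000 = -17075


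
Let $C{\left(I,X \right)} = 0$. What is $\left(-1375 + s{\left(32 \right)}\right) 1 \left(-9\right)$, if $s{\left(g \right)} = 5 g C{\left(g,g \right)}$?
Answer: $12375$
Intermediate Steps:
$s{\left(g \right)} = 0$ ($s{\left(g \right)} = 5 g 0 = 0$)
$\left(-1375 + s{\left(32 \right)}\right) 1 \left(-9\right) = \left(-1375 + 0\right) 1 \left(-9\right) = \left(-1375\right) \left(-9\right) = 12375$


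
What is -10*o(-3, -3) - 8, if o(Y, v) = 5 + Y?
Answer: -28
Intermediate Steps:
-10*o(-3, -3) - 8 = -10*(5 - 3) - 8 = -10*2 - 8 = -20 - 8 = -28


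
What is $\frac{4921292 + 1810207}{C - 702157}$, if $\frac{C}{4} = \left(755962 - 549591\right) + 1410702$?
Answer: $\frac{2243833}{1922045} \approx 1.1674$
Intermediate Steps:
$C = 6468292$ ($C = 4 \left(\left(755962 - 549591\right) + 1410702\right) = 4 \left(206371 + 1410702\right) = 4 \cdot 1617073 = 6468292$)
$\frac{4921292 + 1810207}{C - 702157} = \frac{4921292 + 1810207}{6468292 - 702157} = \frac{6731499}{5766135} = 6731499 \cdot \frac{1}{5766135} = \frac{2243833}{1922045}$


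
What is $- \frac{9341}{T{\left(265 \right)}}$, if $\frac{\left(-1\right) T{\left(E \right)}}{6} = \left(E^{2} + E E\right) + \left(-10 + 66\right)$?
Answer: $\frac{9341}{843036} \approx 0.01108$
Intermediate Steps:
$T{\left(E \right)} = -336 - 12 E^{2}$ ($T{\left(E \right)} = - 6 \left(\left(E^{2} + E E\right) + \left(-10 + 66\right)\right) = - 6 \left(\left(E^{2} + E^{2}\right) + 56\right) = - 6 \left(2 E^{2} + 56\right) = - 6 \left(56 + 2 E^{2}\right) = -336 - 12 E^{2}$)
$- \frac{9341}{T{\left(265 \right)}} = - \frac{9341}{-336 - 12 \cdot 265^{2}} = - \frac{9341}{-336 - 842700} = - \frac{9341}{-843036} = \left(-9341\right) \left(- \frac{1}{843036}\right) = \frac{9341}{843036}$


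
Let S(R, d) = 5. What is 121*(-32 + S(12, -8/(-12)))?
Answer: -3267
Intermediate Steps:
121*(-32 + S(12, -8/(-12))) = 121*(-32 + 5) = 121*(-27) = -3267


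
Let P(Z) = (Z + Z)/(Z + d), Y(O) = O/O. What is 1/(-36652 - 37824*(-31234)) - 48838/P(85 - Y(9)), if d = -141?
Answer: 38544941750859/2326183384 ≈ 16570.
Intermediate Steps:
Y(O) = 1
P(Z) = 2*Z/(-141 + Z) (P(Z) = (Z + Z)/(Z - 141) = (2*Z)/(-141 + Z) = 2*Z/(-141 + Z))
1/(-36652 - 37824*(-31234)) - 48838/P(85 - Y(9)) = 1/(-36652 - 37824*(-31234)) - 48838*(-141 + (85 - 1*1))/(2*(85 - 1*1)) = -1/31234/(-74476) - 48838*(-141 + (85 - 1))/(2*(85 - 1)) = -1/74476*(-1/31234) - 48838/(2*84/(-141 + 84)) = 1/2326183384 - 48838/(2*84/(-57)) = 1/2326183384 - 48838/(2*84*(-1/57)) = 1/2326183384 - 48838/(-56/19) = 1/2326183384 - 48838*(-19/56) = 1/2326183384 + 463961/28 = 38544941750859/2326183384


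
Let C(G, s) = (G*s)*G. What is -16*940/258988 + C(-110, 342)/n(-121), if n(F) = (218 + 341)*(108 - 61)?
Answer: 267837248920/1701097931 ≈ 157.45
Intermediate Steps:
C(G, s) = s*G²
n(F) = 26273 (n(F) = 559*47 = 26273)
-16*940/258988 + C(-110, 342)/n(-121) = -16*940/258988 + (342*(-110)²)/26273 = -15040*1/258988 + (342*12100)*(1/26273) = -3760/64747 + 4138200*(1/26273) = -3760/64747 + 4138200/26273 = 267837248920/1701097931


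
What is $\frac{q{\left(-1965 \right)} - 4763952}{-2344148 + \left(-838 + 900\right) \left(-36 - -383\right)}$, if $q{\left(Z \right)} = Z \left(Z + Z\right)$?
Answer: $- \frac{1479249}{1161317} \approx -1.2738$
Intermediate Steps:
$q{\left(Z \right)} = 2 Z^{2}$ ($q{\left(Z \right)} = Z 2 Z = 2 Z^{2}$)
$\frac{q{\left(-1965 \right)} - 4763952}{-2344148 + \left(-838 + 900\right) \left(-36 - -383\right)} = \frac{2 \left(-1965\right)^{2} - 4763952}{-2344148 + \left(-838 + 900\right) \left(-36 - -383\right)} = \frac{2 \cdot 3861225 - 4763952}{-2344148 + 62 \left(-36 + 383\right)} = \frac{7722450 - 4763952}{-2344148 + 62 \cdot 347} = \frac{2958498}{-2344148 + 21514} = \frac{2958498}{-2322634} = 2958498 \left(- \frac{1}{2322634}\right) = - \frac{1479249}{1161317}$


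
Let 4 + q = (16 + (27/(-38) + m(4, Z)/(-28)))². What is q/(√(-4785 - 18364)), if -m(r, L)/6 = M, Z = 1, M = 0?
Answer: -331785*I*√23149/33427156 ≈ -1.5102*I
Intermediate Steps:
m(r, L) = 0 (m(r, L) = -6*0 = 0)
q = 331785/1444 (q = -4 + (16 + (27/(-38) + 0/(-28)))² = -4 + (16 + (27*(-1/38) + 0*(-1/28)))² = -4 + (16 + (-27/38 + 0))² = -4 + (16 - 27/38)² = -4 + (581/38)² = -4 + 337561/1444 = 331785/1444 ≈ 229.77)
q/(√(-4785 - 18364)) = 331785/(1444*(√(-4785 - 18364))) = 331785/(1444*(√(-23149))) = 331785/(1444*((I*√23149))) = 331785*(-I*√23149/23149)/1444 = -331785*I*√23149/33427156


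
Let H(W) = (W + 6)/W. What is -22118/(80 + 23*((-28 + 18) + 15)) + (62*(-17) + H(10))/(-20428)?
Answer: -225810643/1991730 ≈ -113.37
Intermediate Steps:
H(W) = (6 + W)/W
-22118/(80 + 23*((-28 + 18) + 15)) + (62*(-17) + H(10))/(-20428) = -22118/(80 + 23*((-28 + 18) + 15)) + (62*(-17) + (6 + 10)/10)/(-20428) = -22118/(80 + 23*(-10 + 15)) + (-1054 + (1/10)*16)*(-1/20428) = -22118/(80 + 23*5) + (-1054 + 8/5)*(-1/20428) = -22118/(80 + 115) - 5262/5*(-1/20428) = -22118/195 + 2631/51070 = -225810643/1991730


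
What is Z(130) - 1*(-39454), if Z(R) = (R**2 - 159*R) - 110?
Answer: 35574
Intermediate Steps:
Z(R) = -110 + R**2 - 159*R
Z(130) - 1*(-39454) = (-110 + 130**2 - 159*130) - 1*(-39454) = (-110 + 16900 - 20670) + 39454 = -3880 + 39454 = 35574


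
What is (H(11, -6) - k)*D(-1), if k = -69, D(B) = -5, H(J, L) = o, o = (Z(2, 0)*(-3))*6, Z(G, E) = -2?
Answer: -525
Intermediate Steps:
o = 36 (o = -2*(-3)*6 = 6*6 = 36)
H(J, L) = 36
(H(11, -6) - k)*D(-1) = (36 - 1*(-69))*(-5) = (36 + 69)*(-5) = 105*(-5) = -525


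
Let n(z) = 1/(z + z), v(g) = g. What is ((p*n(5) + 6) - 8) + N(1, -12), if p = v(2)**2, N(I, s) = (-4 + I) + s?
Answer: -83/5 ≈ -16.600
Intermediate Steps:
N(I, s) = -4 + I + s
n(z) = 1/(2*z)
p = 4 (p = 2**2 = 4)
((p*n(5) + 6) - 8) + N(1, -12) = ((4*((1/2)/5) + 6) - 8) + (-4 + 1 - 12) = ((4*((1/2)*(1/5)) + 6) - 8) - 15 = ((4*(1/10) + 6) - 8) - 15 = ((2/5 + 6) - 8) - 15 = (32/5 - 8) - 15 = -8/5 - 15 = -83/5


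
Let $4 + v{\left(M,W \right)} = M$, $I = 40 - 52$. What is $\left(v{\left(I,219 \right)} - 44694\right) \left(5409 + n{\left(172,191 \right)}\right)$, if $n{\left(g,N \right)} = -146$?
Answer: $-235308730$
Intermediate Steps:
$I = -12$ ($I = 40 - 52 = -12$)
$v{\left(M,W \right)} = -4 + M$
$\left(v{\left(I,219 \right)} - 44694\right) \left(5409 + n{\left(172,191 \right)}\right) = \left(\left(-4 - 12\right) - 44694\right) \left(5409 - 146\right) = \left(-16 - 44694\right) 5263 = \left(-44710\right) 5263 = -235308730$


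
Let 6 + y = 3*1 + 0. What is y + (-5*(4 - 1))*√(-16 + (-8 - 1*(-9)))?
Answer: -3 - 15*I*√15 ≈ -3.0 - 58.095*I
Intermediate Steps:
y = -3 (y = -6 + (3*1 + 0) = -6 + (3 + 0) = -6 + 3 = -3)
y + (-5*(4 - 1))*√(-16 + (-8 - 1*(-9))) = -3 + (-5*(4 - 1))*√(-16 + (-8 - 1*(-9))) = -3 + (-5*3)*√(-16 + (-8 + 9)) = -3 - 15*√(-16 + 1) = -3 - 15*I*√15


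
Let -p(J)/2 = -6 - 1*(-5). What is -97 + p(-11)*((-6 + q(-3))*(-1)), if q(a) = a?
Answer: -79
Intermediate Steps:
p(J) = 2 (p(J) = -2*(-6 - 1*(-5)) = -2*(-6 + 5) = -2*(-1) = 2)
-97 + p(-11)*((-6 + q(-3))*(-1)) = -97 + 2*((-6 - 3)*(-1)) = -97 + 2*(-9*(-1)) = -97 + 2*9 = -97 + 18 = -79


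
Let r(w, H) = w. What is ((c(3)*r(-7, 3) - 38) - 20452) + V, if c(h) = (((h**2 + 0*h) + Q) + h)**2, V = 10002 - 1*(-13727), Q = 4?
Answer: 1447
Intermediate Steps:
V = 23729 (V = 10002 + 13727 = 23729)
c(h) = (4 + h + h**2)**2 (c(h) = (((h**2 + 0*h) + 4) + h)**2 = (((h**2 + 0) + 4) + h)**2 = ((h**2 + 4) + h)**2 = ((4 + h**2) + h)**2 = (4 + h + h**2)**2)
((c(3)*r(-7, 3) - 38) - 20452) + V = (((4 + 3 + 3**2)**2*(-7) - 38) - 20452) + 23729 = (((4 + 3 + 9)**2*(-7) - 38) - 20452) + 23729 = ((16**2*(-7) - 38) - 20452) + 23729 = ((256*(-7) - 38) - 20452) + 23729 = ((-1792 - 38) - 20452) + 23729 = (-1830 - 20452) + 23729 = -22282 + 23729 = 1447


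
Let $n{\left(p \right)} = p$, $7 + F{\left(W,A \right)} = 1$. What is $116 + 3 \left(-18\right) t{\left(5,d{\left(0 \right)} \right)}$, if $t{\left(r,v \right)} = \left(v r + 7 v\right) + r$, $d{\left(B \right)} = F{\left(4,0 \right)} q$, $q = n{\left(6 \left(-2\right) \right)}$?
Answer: $-46810$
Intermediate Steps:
$F{\left(W,A \right)} = -6$ ($F{\left(W,A \right)} = -7 + 1 = -6$)
$q = -12$ ($q = 6 \left(-2\right) = -12$)
$d{\left(B \right)} = 72$ ($d{\left(B \right)} = \left(-6\right) \left(-12\right) = 72$)
$t{\left(r,v \right)} = r + 7 v + r v$ ($t{\left(r,v \right)} = \left(r v + 7 v\right) + r = \left(7 v + r v\right) + r = r + 7 v + r v$)
$116 + 3 \left(-18\right) t{\left(5,d{\left(0 \right)} \right)} = 116 + 3 \left(-18\right) \left(5 + 7 \cdot 72 + 5 \cdot 72\right) = 116 - 54 \left(5 + 504 + 360\right) = 116 - 46926 = -46810$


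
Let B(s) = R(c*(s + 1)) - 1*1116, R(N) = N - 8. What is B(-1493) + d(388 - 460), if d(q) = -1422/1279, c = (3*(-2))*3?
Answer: 32909806/1279 ≈ 25731.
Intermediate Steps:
c = -18 (c = -6*3 = -18)
R(N) = -8 + N
d(q) = -1422/1279 (d(q) = -1422*1/1279 = -1422/1279)
B(s) = -1142 - 18*s (B(s) = (-8 - 18*(s + 1)) - 1*1116 = (-8 - 18*(1 + s)) - 1116 = (-8 + (-18 - 18*s)) - 1116 = (-26 - 18*s) - 1116 = -1142 - 18*s)
B(-1493) + d(388 - 460) = (-1142 - 18*(-1493)) - 1422/1279 = (-1142 + 26874) - 1422/1279 = 25732 - 1422/1279 = 32909806/1279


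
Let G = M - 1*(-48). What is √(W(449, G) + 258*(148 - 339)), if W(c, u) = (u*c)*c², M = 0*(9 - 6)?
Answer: √4344855474 ≈ 65916.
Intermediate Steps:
M = 0 (M = 0*3 = 0)
G = 48 (G = 0 - 1*(-48) = 0 + 48 = 48)
W(c, u) = u*c³ (W(c, u) = (c*u)*c² = u*c³)
√(W(449, G) + 258*(148 - 339)) = √(48*449³ + 258*(148 - 339)) = √(48*90518849 + 258*(-191)) = √(4344904752 - 49278) = √4344855474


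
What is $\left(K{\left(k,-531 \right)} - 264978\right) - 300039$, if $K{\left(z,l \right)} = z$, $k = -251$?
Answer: $-565268$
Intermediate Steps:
$\left(K{\left(k,-531 \right)} - 264978\right) - 300039 = \left(-251 - 264978\right) - 300039 = -265229 - 300039 = -565268$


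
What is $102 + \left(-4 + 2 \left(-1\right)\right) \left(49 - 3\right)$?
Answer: $-174$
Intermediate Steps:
$102 + \left(-4 + 2 \left(-1\right)\right) \left(49 - 3\right) = 102 + \left(-4 - 2\right) 46 = 102 - 276 = -174$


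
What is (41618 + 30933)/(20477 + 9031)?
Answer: 72551/29508 ≈ 2.4587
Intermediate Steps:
(41618 + 30933)/(20477 + 9031) = 72551/29508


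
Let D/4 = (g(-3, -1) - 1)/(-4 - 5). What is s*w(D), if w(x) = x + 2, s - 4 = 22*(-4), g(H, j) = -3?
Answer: -952/3 ≈ -317.33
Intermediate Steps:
D = 16/9 (D = 4*((-3 - 1)/(-4 - 5)) = 4*(-4/(-9)) = 4*(-4*(-1/9)) = 4*(4/9) = 16/9 ≈ 1.7778)
s = -84 (s = 4 + 22*(-4) = 4 - 88 = -84)
w(x) = 2 + x
s*w(D) = -84*(2 + 16/9) = -84*34/9 = -952/3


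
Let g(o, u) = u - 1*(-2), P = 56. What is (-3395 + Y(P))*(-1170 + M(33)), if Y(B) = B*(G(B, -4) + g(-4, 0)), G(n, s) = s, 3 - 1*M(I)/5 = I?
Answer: 4629240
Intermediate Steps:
M(I) = 15 - 5*I
g(o, u) = 2 + u (g(o, u) = u + 2 = 2 + u)
Y(B) = -2*B (Y(B) = B*(-4 + (2 + 0)) = B*(-4 + 2) = B*(-2) = -2*B)
(-3395 + Y(P))*(-1170 + M(33)) = (-3395 - 2*56)*(-1170 + (15 - 5*33)) = (-3395 - 112)*(-1170 + (15 - 165)) = -3507*(-1170 - 150) = -3507*(-1320) = 4629240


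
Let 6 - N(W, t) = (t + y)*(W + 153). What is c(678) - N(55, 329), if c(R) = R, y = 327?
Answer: 137120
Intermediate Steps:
N(W, t) = 6 - (153 + W)*(327 + t) (N(W, t) = 6 - (t + 327)*(W + 153) = 6 - (327 + t)*(153 + W) = 6 - (153 + W)*(327 + t))
c(678) - N(55, 329) = 678 - (-50025 - 327*55 - 153*329 - 1*55*329) = 678 - (-50025 - 17985 - 50337 - 18095) = 678 - 1*(-136442) = 678 + 136442 = 137120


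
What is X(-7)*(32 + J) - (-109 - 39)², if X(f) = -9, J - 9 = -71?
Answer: -21634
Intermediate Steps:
J = -62 (J = 9 - 71 = -62)
X(-7)*(32 + J) - (-109 - 39)² = -9*(32 - 62) - (-109 - 39)² = -9*(-30) - 1*(-148)² = 270 - 1*21904 = 270 - 21904 = -21634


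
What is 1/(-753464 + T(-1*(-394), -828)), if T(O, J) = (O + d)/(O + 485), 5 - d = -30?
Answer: -293/220764809 ≈ -1.3272e-6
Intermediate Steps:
d = 35 (d = 5 - 1*(-30) = 5 + 30 = 35)
T(O, J) = (35 + O)/(485 + O) (T(O, J) = (O + 35)/(O + 485) = (35 + O)/(485 + O))
1/(-753464 + T(-1*(-394), -828)) = 1/(-753464 + (35 - 1*(-394))/(485 - 1*(-394))) = 1/(-753464 + (35 + 394)/(485 + 394)) = 1/(-753464 + 429/879) = 1/(-753464 + (1/879)*429) = 1/(-753464 + 143/293) = 1/(-220764809/293) = -293/220764809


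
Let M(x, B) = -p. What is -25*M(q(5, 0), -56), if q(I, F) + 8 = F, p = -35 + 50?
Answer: 375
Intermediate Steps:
p = 15
q(I, F) = -8 + F
M(x, B) = -15 (M(x, B) = -1*15 = -15)
-25*M(q(5, 0), -56) = -25*(-15) = 375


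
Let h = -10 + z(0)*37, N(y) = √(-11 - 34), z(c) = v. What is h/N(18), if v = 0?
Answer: 2*I*√5/3 ≈ 1.4907*I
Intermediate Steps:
z(c) = 0
N(y) = 3*I*√5 (N(y) = √(-45) = 3*I*√5)
h = -10 (h = -10 + 0*37 = -10 + 0 = -10)
h/N(18) = -10*(-I*√5/15) = -(-2)*I*√5/3 = 2*I*√5/3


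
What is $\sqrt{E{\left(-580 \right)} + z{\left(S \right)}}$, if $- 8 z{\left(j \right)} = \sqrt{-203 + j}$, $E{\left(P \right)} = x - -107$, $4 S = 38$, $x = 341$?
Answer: $\frac{\sqrt{7168 - 3 i \sqrt{86}}}{4} \approx 21.166 - 0.041075 i$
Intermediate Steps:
$S = \frac{19}{2}$ ($S = \frac{1}{4} \cdot 38 = \frac{19}{2} \approx 9.5$)
$E{\left(P \right)} = 448$ ($E{\left(P \right)} = 341 - -107 = 341 + 107 = 448$)
$z{\left(j \right)} = - \frac{\sqrt{-203 + j}}{8}$
$\sqrt{E{\left(-580 \right)} + z{\left(S \right)}} = \sqrt{448 - \frac{\sqrt{-203 + \frac{19}{2}}}{8}} = \sqrt{448 - \frac{\sqrt{- \frac{387}{2}}}{8}} = \sqrt{448 - \frac{\frac{3}{2} i \sqrt{86}}{8}} = \sqrt{448 - \frac{3 i \sqrt{86}}{16}}$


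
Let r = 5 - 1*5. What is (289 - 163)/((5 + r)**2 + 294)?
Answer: 126/319 ≈ 0.39498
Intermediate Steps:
r = 0 (r = 5 - 5 = 0)
(289 - 163)/((5 + r)**2 + 294) = (289 - 163)/((5 + 0)**2 + 294) = 126/(5**2 + 294) = 126/(25 + 294) = 126/319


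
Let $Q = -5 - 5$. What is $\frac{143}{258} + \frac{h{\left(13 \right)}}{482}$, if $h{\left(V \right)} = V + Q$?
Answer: $\frac{17425}{31089} \approx 0.56049$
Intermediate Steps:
$Q = -10$
$h{\left(V \right)} = -10 + V$ ($h{\left(V \right)} = V - 10 = -10 + V$)
$\frac{143}{258} + \frac{h{\left(13 \right)}}{482} = \frac{143}{258} + \frac{-10 + 13}{482} = 143 \cdot \frac{1}{258} + 3 \cdot \frac{1}{482} = \frac{143}{258} + \frac{3}{482} = \frac{17425}{31089}$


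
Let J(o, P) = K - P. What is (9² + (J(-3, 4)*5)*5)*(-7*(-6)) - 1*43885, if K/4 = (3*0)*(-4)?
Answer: -44683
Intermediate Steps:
K = 0 (K = 4*((3*0)*(-4)) = 4*(0*(-4)) = 4*0 = 0)
J(o, P) = -P (J(o, P) = 0 - P = -P)
(9² + (J(-3, 4)*5)*5)*(-7*(-6)) - 1*43885 = (9² + (-1*4*5)*5)*(-7*(-6)) - 1*43885 = (81 - 4*5*5)*42 - 43885 = (81 - 20*5)*42 - 43885 = (81 - 100)*42 - 43885 = -19*42 - 43885 = -798 - 43885 = -44683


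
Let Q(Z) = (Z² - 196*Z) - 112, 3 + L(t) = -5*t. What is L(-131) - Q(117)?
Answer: 10007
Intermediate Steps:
L(t) = -3 - 5*t
Q(Z) = -112 + Z² - 196*Z
L(-131) - Q(117) = (-3 - 5*(-131)) - (-112 + 117² - 196*117) = (-3 + 655) - (-112 + 13689 - 22932) = 652 - 1*(-9355) = 652 + 9355 = 10007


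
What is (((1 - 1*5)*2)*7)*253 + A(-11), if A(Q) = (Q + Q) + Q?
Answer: -14201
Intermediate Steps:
A(Q) = 3*Q (A(Q) = 2*Q + Q = 3*Q)
(((1 - 1*5)*2)*7)*253 + A(-11) = (((1 - 1*5)*2)*7)*253 + 3*(-11) = (((1 - 5)*2)*7)*253 - 33 = (-4*2*7)*253 - 33 = -8*7*253 - 33 = -56*253 - 33 = -14168 - 33 = -14201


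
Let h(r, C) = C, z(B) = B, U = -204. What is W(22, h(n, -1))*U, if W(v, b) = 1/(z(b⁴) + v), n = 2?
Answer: -204/23 ≈ -8.8696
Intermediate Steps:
W(v, b) = 1/(v + b⁴) (W(v, b) = 1/(b⁴ + v) = 1/(v + b⁴))
W(22, h(n, -1))*U = -204/(22 + (-1)⁴) = -204/(22 + 1) = -204/23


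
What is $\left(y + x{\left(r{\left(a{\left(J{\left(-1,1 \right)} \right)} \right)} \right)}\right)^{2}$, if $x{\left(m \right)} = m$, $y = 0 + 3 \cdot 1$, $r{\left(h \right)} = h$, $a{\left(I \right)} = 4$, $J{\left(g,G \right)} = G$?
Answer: $49$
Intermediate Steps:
$y = 3$ ($y = 0 + 3 = 3$)
$\left(y + x{\left(r{\left(a{\left(J{\left(-1,1 \right)} \right)} \right)} \right)}\right)^{2} = \left(3 + 4\right)^{2} = 7^{2} = 49$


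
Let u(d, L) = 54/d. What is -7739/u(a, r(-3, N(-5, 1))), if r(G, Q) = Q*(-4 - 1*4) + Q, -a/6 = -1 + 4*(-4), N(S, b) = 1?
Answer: -131563/9 ≈ -14618.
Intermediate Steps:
a = 102 (a = -6*(-1 + 4*(-4)) = -6*(-1 - 16) = -6*(-17) = 102)
r(G, Q) = -7*Q (r(G, Q) = Q*(-4 - 4) + Q = Q*(-8) + Q = -8*Q + Q = -7*Q)
-7739/u(a, r(-3, N(-5, 1))) = -7739/(54/102) = -7739/(54*(1/102)) = -7739/9/17 = -7739*17/9 = -131563/9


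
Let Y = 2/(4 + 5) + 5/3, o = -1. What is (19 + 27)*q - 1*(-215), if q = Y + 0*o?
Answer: 2717/9 ≈ 301.89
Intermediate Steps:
Y = 17/9 (Y = 2/9 + 5*(⅓) = 2*(⅑) + 5/3 = 2/9 + 5/3 = 17/9 ≈ 1.8889)
q = 17/9 (q = 17/9 + 0*(-1) = 17/9 + 0 = 17/9 ≈ 1.8889)
(19 + 27)*q - 1*(-215) = (19 + 27)*(17/9) - 1*(-215) = 46*(17/9) + 215 = 782/9 + 215 = 2717/9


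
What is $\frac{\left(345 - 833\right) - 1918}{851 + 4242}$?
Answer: $- \frac{2406}{5093} \approx -0.47241$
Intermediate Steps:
$\frac{\left(345 - 833\right) - 1918}{851 + 4242} = \frac{\left(345 - 833\right) - 1918}{5093} = \left(-488 - 1918\right) \frac{1}{5093} = \left(-2406\right) \frac{1}{5093} = - \frac{2406}{5093}$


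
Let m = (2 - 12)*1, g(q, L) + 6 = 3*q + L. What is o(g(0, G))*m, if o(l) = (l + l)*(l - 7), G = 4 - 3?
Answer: -1200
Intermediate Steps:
G = 1
g(q, L) = -6 + L + 3*q (g(q, L) = -6 + (3*q + L) = -6 + (L + 3*q) = -6 + L + 3*q)
o(l) = 2*l*(-7 + l) (o(l) = (2*l)*(-7 + l) = 2*l*(-7 + l))
m = -10 (m = -10*1 = -10)
o(g(0, G))*m = (2*(-6 + 1 + 3*0)*(-7 + (-6 + 1 + 3*0)))*(-10) = (2*(-6 + 1 + 0)*(-7 + (-6 + 1 + 0)))*(-10) = (2*(-5)*(-7 - 5))*(-10) = (2*(-5)*(-12))*(-10) = 120*(-10) = -1200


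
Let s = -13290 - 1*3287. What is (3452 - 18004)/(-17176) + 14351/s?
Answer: -658034/35590819 ≈ -0.018489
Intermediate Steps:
s = -16577 (s = -13290 - 3287 = -16577)
(3452 - 18004)/(-17176) + 14351/s = (3452 - 18004)/(-17176) + 14351/(-16577) = -14552*(-1/17176) + 14351*(-1/16577) = 1819/2147 - 14351/16577 = -658034/35590819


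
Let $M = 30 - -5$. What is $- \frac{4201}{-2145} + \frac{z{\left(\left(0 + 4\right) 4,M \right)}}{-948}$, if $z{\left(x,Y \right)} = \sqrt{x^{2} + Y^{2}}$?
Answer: $\frac{4201}{2145} - \frac{\sqrt{1481}}{948} \approx 1.9179$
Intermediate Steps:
$M = 35$ ($M = 30 + 5 = 35$)
$z{\left(x,Y \right)} = \sqrt{Y^{2} + x^{2}}$
$- \frac{4201}{-2145} + \frac{z{\left(\left(0 + 4\right) 4,M \right)}}{-948} = - \frac{4201}{-2145} + \frac{\sqrt{35^{2} + \left(\left(0 + 4\right) 4\right)^{2}}}{-948} = \left(-4201\right) \left(- \frac{1}{2145}\right) + \sqrt{1225 + \left(4 \cdot 4\right)^{2}} \left(- \frac{1}{948}\right) = \frac{4201}{2145} + \sqrt{1225 + 16^{2}} \left(- \frac{1}{948}\right) = \frac{4201}{2145} + \sqrt{1225 + 256} \left(- \frac{1}{948}\right) = \frac{4201}{2145} + \sqrt{1481} \left(- \frac{1}{948}\right) = \frac{4201}{2145} - \frac{\sqrt{1481}}{948}$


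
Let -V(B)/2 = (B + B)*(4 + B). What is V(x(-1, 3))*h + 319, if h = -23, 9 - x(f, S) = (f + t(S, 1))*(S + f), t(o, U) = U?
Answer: 11083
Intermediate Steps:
x(f, S) = 9 - (1 + f)*(S + f) (x(f, S) = 9 - (f + 1)*(S + f) = 9 - (1 + f)*(S + f))
V(B) = -4*B*(4 + B) (V(B) = -2*(B + B)*(4 + B) = -2*2*B*(4 + B) = -4*B*(4 + B))
V(x(-1, 3))*h + 319 = -4*(9 - 1*3 - 1*(-1) - 1*(-1)² - 1*3*(-1))*(4 + (9 - 1*3 - 1*(-1) - 1*(-1)² - 1*3*(-1)))*(-23) + 319 = -4*(9 - 3 + 1 - 1*1 + 3)*(4 + (9 - 3 + 1 - 1*1 + 3))*(-23) + 319 = -4*(9 - 3 + 1 - 1 + 3)*(4 + (9 - 3 + 1 - 1 + 3))*(-23) + 319 = -4*9*(4 + 9)*(-23) + 319 = -4*9*13*(-23) + 319 = -468*(-23) + 319 = 10764 + 319 = 11083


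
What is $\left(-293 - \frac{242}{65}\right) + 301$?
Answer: $\frac{278}{65} \approx 4.2769$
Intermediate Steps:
$\left(-293 - \frac{242}{65}\right) + 301 = - \frac{19287}{65} + 301 = \frac{278}{65}$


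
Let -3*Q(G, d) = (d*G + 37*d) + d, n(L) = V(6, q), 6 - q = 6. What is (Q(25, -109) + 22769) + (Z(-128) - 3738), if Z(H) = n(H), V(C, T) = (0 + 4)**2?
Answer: 21336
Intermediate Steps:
q = 0 (q = 6 - 1*6 = 6 - 6 = 0)
V(C, T) = 16 (V(C, T) = 4**2 = 16)
n(L) = 16
Z(H) = 16
Q(G, d) = -38*d/3 - G*d/3 (Q(G, d) = -((d*G + 37*d) + d)/3 = -((G*d + 37*d) + d)/3 = -((37*d + G*d) + d)/3 = -(38*d + G*d)/3 = -38*d/3 - G*d/3)
(Q(25, -109) + 22769) + (Z(-128) - 3738) = (-1/3*(-109)*(38 + 25) + 22769) + (16 - 3738) = (-1/3*(-109)*63 + 22769) - 3722 = (2289 + 22769) - 3722 = 25058 - 3722 = 21336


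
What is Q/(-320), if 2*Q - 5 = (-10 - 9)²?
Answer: -183/320 ≈ -0.57187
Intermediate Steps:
Q = 183 (Q = 5/2 + (-10 - 9)²/2 = 5/2 + (½)*(-19)² = 5/2 + (½)*361 = 5/2 + 361/2 = 183)
Q/(-320) = 183/(-320) = 183*(-1/320) = -183/320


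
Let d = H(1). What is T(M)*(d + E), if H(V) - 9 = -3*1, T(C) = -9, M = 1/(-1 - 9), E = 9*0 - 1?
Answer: -45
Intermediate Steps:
E = -1 (E = 0 - 1 = -1)
M = -1/10 (M = 1/(-10) = -1/10 ≈ -0.10000)
H(V) = 6 (H(V) = 9 - 3*1 = 9 - 3 = 6)
d = 6
T(M)*(d + E) = -9*(6 - 1) = -9*5 = -45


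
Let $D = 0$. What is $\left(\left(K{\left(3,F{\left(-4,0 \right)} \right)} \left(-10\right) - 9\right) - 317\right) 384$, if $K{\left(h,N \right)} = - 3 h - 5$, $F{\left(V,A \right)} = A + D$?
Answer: $-71424$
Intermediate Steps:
$F{\left(V,A \right)} = A$ ($F{\left(V,A \right)} = A + 0 = A$)
$K{\left(h,N \right)} = -5 - 3 h$
$\left(\left(K{\left(3,F{\left(-4,0 \right)} \right)} \left(-10\right) - 9\right) - 317\right) 384 = \left(\left(\left(-5 - 9\right) \left(-10\right) - 9\right) - 317\right) 384 = \left(\left(\left(-14\right) \left(-10\right) - 9\right) - 317\right) 384 = \left(\left(140 - 9\right) - 317\right) 384 = \left(131 - 317\right) 384 = \left(-186\right) 384 = -71424$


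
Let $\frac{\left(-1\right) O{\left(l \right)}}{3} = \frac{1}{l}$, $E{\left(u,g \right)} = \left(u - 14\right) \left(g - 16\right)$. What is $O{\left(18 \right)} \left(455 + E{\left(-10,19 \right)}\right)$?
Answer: $- \frac{383}{6} \approx -63.833$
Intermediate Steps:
$E{\left(u,g \right)} = \left(-16 + g\right) \left(-14 + u\right)$ ($E{\left(u,g \right)} = \left(-14 + u\right) \left(-16 + g\right) = \left(-16 + g\right) \left(-14 + u\right)$)
$O{\left(l \right)} = - \frac{3}{l}$
$O{\left(18 \right)} \left(455 + E{\left(-10,19 \right)}\right) = - \frac{3}{18} \left(455 + \left(224 - -160 - 266 + 19 \left(-10\right)\right)\right) = \left(-3\right) \frac{1}{18} \left(455 + \left(224 + 160 - 266 - 190\right)\right) = - \frac{455 - 72}{6} = \left(- \frac{1}{6}\right) 383 = - \frac{383}{6}$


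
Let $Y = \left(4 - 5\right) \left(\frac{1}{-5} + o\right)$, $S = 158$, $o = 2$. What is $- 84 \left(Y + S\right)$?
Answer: $- \frac{65604}{5} \approx -13121.0$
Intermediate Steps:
$Y = - \frac{9}{5}$ ($Y = \left(4 - 5\right) \left(\frac{1}{-5} + 2\right) = - (- \frac{1}{5} + 2) = \left(-1\right) \frac{9}{5} = - \frac{9}{5} \approx -1.8$)
$- 84 \left(Y + S\right) = - 84 \left(- \frac{9}{5} + 158\right) = \left(-84\right) \frac{781}{5} = - \frac{65604}{5}$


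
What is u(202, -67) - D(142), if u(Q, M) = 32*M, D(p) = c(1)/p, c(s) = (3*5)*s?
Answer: -304463/142 ≈ -2144.1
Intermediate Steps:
c(s) = 15*s
D(p) = 15/p (D(p) = (15*1)/p = 15/p)
u(202, -67) - D(142) = 32*(-67) - 15/142 = -2144 - 15/142 = -304463/142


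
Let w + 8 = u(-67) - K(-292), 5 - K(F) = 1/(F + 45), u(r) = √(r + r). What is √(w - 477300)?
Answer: √(-29120389064 + 61009*I*√134)/247 ≈ 0.0083776 + 690.88*I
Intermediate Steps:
u(r) = √2*√r (u(r) = √(2*r) = √2*√r)
K(F) = 5 - 1/(45 + F) (K(F) = 5 - 1/(F + 45) = 5 - 1/(45 + F))
w = -3212/247 + I*√134 (w = -8 + (√2*√(-67) - (224 + 5*(-292))/(45 - 292)) = -8 + (√2*(I*√67) - (224 - 1460)/(-247)) = -8 + (I*√134 - (-1)*(-1236)/247) = -8 + (I*√134 - 1*1236/247) = -8 + (I*√134 - 1236/247) = -8 + (-1236/247 + I*√134) = -3212/247 + I*√134 ≈ -13.004 + 11.576*I)
√(w - 477300) = √((-3212/247 + I*√134) - 477300) = √(-117896312/247 + I*√134)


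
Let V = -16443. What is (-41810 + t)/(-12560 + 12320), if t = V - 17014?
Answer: 25089/80 ≈ 313.61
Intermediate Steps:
t = -33457 (t = -16443 - 17014 = -33457)
(-41810 + t)/(-12560 + 12320) = (-41810 - 33457)/(-12560 + 12320) = -75267/(-240) = -75267*(-1/240) = 25089/80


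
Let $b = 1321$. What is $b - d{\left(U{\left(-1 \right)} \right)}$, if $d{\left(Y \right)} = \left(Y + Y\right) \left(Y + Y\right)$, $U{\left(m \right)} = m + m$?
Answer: $1305$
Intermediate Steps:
$U{\left(m \right)} = 2 m$
$d{\left(Y \right)} = 4 Y^{2}$ ($d{\left(Y \right)} = 2 Y 2 Y = 4 Y^{2}$)
$b - d{\left(U{\left(-1 \right)} \right)} = 1321 - 4 \left(2 \left(-1\right)\right)^{2} = 1321 - 4 \left(-2\right)^{2} = 1321 - 4 \cdot 4 = 1321 - 16 = 1305$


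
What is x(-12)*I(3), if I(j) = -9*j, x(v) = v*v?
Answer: -3888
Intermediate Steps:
x(v) = v**2
x(-12)*I(3) = (-12)**2*(-9*3) = 144*(-27) = -3888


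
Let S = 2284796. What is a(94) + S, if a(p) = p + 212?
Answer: 2285102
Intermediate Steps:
a(p) = 212 + p
a(94) + S = (212 + 94) + 2284796 = 306 + 2284796 = 2285102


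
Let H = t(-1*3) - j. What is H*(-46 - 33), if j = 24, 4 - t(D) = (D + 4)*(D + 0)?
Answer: 1343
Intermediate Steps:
t(D) = 4 - D*(4 + D) (t(D) = 4 - (D + 4)*(D + 0) = 4 - (4 + D)*D = 4 - D*(4 + D))
H = -17 (H = (4 - (-1*3)**2 - (-4)*3) - 1*24 = (4 - 1*(-3)**2 - 4*(-3)) - 24 = (4 - 1*9 + 12) - 24 = (4 - 9 + 12) - 24 = 7 - 24 = -17)
H*(-46 - 33) = -17*(-46 - 33) = -17*(-79) = 1343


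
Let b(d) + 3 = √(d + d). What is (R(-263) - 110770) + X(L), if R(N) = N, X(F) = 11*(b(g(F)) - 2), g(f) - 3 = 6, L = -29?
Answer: -111088 + 33*√2 ≈ -1.1104e+5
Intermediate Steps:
g(f) = 9 (g(f) = 3 + 6 = 9)
b(d) = -3 + √2*√d (b(d) = -3 + √(d + d) = -3 + √(2*d) = -3 + √2*√d)
X(F) = -55 + 33*√2 (X(F) = 11*((-3 + √2*√9) - 2) = 11*((-3 + √2*3) - 2) = 11*((-3 + 3*√2) - 2) = 11*(-5 + 3*√2) = -55 + 33*√2)
(R(-263) - 110770) + X(L) = (-263 - 110770) + (-55 + 33*√2) = -111033 + (-55 + 33*√2) = -111088 + 33*√2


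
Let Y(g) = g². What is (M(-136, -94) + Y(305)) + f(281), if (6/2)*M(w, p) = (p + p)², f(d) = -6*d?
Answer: 309361/3 ≈ 1.0312e+5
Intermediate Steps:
M(w, p) = 4*p²/3 (M(w, p) = (p + p)²/3 = (2*p)²/3 = (4*p²)/3 = 4*p²/3)
(M(-136, -94) + Y(305)) + f(281) = ((4/3)*(-94)² + 305²) - 6*281 = ((4/3)*8836 + 93025) - 1686 = (35344/3 + 93025) - 1686 = 314419/3 - 1686 = 309361/3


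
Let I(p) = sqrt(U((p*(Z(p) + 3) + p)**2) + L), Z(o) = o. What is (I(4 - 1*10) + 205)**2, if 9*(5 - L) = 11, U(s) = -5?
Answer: (615 + I*sqrt(11))**2/9 ≈ 42024.0 + 453.27*I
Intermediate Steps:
L = 34/9 (L = 5 - 1/9*11 = 5 - 11/9 = 34/9 ≈ 3.7778)
I(p) = I*sqrt(11)/3 (I(p) = sqrt(-5 + 34/9) = sqrt(-11/9) = I*sqrt(11)/3)
(I(4 - 1*10) + 205)**2 = (I*sqrt(11)/3 + 205)**2 = (205 + I*sqrt(11)/3)**2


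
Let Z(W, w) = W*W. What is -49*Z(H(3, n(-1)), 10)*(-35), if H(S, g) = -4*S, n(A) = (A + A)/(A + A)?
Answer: 246960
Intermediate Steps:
n(A) = 1 (n(A) = (2*A)/((2*A)) = (2*A)*(1/(2*A)) = 1)
Z(W, w) = W²
-49*Z(H(3, n(-1)), 10)*(-35) = -49*(-4*3)²*(-35) = -49*(-12)²*(-35) = -49*144*(-35) = -7056*(-35) = 246960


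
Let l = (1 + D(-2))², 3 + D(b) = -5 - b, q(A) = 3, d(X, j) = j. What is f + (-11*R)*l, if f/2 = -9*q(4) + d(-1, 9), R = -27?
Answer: 7389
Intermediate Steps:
D(b) = -8 - b (D(b) = -3 + (-5 - b) = -8 - b)
l = 25 (l = (1 + (-8 - 1*(-2)))² = (1 + (-8 + 2))² = (1 - 6)² = (-5)² = 25)
f = -36 (f = 2*(-9*3 + 9) = 2*(-27 + 9) = 2*(-18) = -36)
f + (-11*R)*l = -36 - 11*(-27)*25 = -36 + 297*25 = -36 + 7425 = 7389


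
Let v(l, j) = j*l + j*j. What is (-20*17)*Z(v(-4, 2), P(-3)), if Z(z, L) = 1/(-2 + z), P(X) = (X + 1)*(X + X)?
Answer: 170/3 ≈ 56.667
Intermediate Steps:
v(l, j) = j² + j*l (v(l, j) = j*l + j² = j² + j*l)
P(X) = 2*X*(1 + X) (P(X) = (1 + X)*(2*X) = 2*X*(1 + X))
(-20*17)*Z(v(-4, 2), P(-3)) = (-20*17)/(-2 + 2*(2 - 4)) = -340/(-2 + 2*(-2)) = -340/(-2 - 4) = -340/(-6) = -340*(-⅙) = 170/3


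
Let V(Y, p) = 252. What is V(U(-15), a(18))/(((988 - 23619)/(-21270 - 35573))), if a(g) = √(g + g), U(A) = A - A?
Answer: 2046348/3233 ≈ 632.96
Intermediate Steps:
U(A) = 0
a(g) = √2*√g (a(g) = √(2*g) = √2*√g)
V(U(-15), a(18))/(((988 - 23619)/(-21270 - 35573))) = 252/(((988 - 23619)/(-21270 - 35573))) = 252/((-22631/(-56843))) = 252/((-22631*(-1/56843))) = 252/(22631/56843) = 252*(56843/22631) = 2046348/3233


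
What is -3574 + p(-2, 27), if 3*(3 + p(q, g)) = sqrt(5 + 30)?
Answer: -3577 + sqrt(35)/3 ≈ -3575.0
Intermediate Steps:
p(q, g) = -3 + sqrt(35)/3 (p(q, g) = -3 + sqrt(5 + 30)/3 = -3 + sqrt(35)/3)
-3574 + p(-2, 27) = -3574 + (-3 + sqrt(35)/3) = -3577 + sqrt(35)/3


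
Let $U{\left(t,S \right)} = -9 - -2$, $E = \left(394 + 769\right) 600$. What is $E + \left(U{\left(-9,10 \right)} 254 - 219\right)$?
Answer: $695803$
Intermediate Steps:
$E = 697800$ ($E = 1163 \cdot 600 = 697800$)
$U{\left(t,S \right)} = -7$ ($U{\left(t,S \right)} = -9 + 2 = -7$)
$E + \left(U{\left(-9,10 \right)} 254 - 219\right) = 697800 - 1997 = 695803$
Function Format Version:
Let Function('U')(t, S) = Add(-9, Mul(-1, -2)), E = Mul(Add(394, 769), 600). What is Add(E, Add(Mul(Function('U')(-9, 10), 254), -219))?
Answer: 695803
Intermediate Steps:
E = 697800 (E = Mul(1163, 600) = 697800)
Function('U')(t, S) = -7 (Function('U')(t, S) = Add(-9, 2) = -7)
Add(E, Add(Mul(Function('U')(-9, 10), 254), -219)) = Add(697800, Add(Mul(-7, 254), -219)) = Add(697800, Add(-1778, -219)) = Add(697800, -1997) = 695803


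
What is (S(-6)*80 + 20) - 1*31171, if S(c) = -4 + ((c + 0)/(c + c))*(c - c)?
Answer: -31471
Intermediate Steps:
S(c) = -4 (S(c) = -4 + (c/((2*c)))*0 = -4 + (c*(1/(2*c)))*0 = -4 + (½)*0 = -4 + 0 = -4)
(S(-6)*80 + 20) - 1*31171 = (-4*80 + 20) - 1*31171 = (-320 + 20) - 31171 = -300 - 31171 = -31471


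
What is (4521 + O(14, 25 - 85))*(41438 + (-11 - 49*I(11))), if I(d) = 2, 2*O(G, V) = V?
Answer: 185608539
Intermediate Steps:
O(G, V) = V/2
(4521 + O(14, 25 - 85))*(41438 + (-11 - 49*I(11))) = (4521 + (25 - 85)/2)*(41438 + (-11 - 49*2)) = (4521 + (½)*(-60))*(41438 + (-11 - 98)) = (4521 - 30)*(41438 - 109) = 4491*41329 = 185608539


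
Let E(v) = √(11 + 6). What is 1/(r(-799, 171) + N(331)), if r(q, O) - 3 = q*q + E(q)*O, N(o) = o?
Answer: 638735/407981903128 - 171*√17/407981903128 ≈ 1.5639e-6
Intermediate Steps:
E(v) = √17
r(q, O) = 3 + q² + O*√17 (r(q, O) = 3 + (q*q + √17*O) = 3 + (q² + O*√17) = 3 + q² + O*√17)
1/(r(-799, 171) + N(331)) = 1/((3 + (-799)² + 171*√17) + 331) = 1/((3 + 638401 + 171*√17) + 331) = 1/((638404 + 171*√17) + 331) = 1/(638735 + 171*√17)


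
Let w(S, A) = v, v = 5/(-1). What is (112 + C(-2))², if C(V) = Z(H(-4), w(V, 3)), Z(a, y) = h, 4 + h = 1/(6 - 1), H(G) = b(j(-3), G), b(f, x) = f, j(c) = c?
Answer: 292681/25 ≈ 11707.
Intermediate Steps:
H(G) = -3
v = -5 (v = 5*(-1) = -5)
h = -19/5 (h = -4 + 1/(6 - 1) = -4 + 1/5 = -4 + ⅕ = -19/5 ≈ -3.8000)
w(S, A) = -5
Z(a, y) = -19/5
C(V) = -19/5
(112 + C(-2))² = (112 - 19/5)² = (541/5)² = 292681/25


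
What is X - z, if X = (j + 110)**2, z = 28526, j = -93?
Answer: -28237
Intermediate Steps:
X = 289 (X = (-93 + 110)**2 = 17**2 = 289)
X - z = 289 - 1*28526 = 289 - 28526 = -28237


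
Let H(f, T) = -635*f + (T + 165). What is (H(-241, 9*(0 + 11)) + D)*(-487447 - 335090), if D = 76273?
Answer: -188831464164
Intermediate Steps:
H(f, T) = 165 + T - 635*f (H(f, T) = -635*f + (165 + T) = 165 + T - 635*f)
(H(-241, 9*(0 + 11)) + D)*(-487447 - 335090) = ((165 + 9*(0 + 11) - 635*(-241)) + 76273)*(-487447 - 335090) = ((165 + 9*11 + 153035) + 76273)*(-822537) = ((165 + 99 + 153035) + 76273)*(-822537) = (153299 + 76273)*(-822537) = 229572*(-822537) = -188831464164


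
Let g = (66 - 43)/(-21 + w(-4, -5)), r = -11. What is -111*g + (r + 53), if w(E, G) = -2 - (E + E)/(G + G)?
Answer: 17763/119 ≈ 149.27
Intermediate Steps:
w(E, G) = -2 - E/G (w(E, G) = -2 - 2*E/(2*G) = -2 - 2*E*1/(2*G) = -2 - E/G)
g = -115/119 (g = (66 - 43)/(-21 + (-2 - 1*(-4)/(-5))) = 23/(-21 + (-2 - 1*(-4)*(-1/5))) = 23/(-21 + (-2 - 4/5)) = 23/(-21 - 14/5) = 23/(-119/5) = 23*(-5/119) = -115/119 ≈ -0.96639)
-111*g + (r + 53) = -111*(-115/119) + (-11 + 53) = 12765/119 + 42 = 17763/119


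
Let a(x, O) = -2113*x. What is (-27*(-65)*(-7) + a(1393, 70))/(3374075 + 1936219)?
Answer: -24227/43527 ≈ -0.55660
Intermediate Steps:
(-27*(-65)*(-7) + a(1393, 70))/(3374075 + 1936219) = (-27*(-65)*(-7) - 2113*1393)/(3374075 + 1936219) = (1755*(-7) - 2943409)/5310294 = (-12285 - 2943409)*(1/5310294) = -2955694*1/5310294 = -24227/43527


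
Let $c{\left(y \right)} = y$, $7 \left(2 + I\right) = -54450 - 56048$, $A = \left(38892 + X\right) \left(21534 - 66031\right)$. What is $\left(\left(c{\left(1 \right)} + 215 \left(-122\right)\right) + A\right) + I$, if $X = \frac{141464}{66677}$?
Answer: $- \frac{807791603397547}{466739} \approx -1.7307 \cdot 10^{9}$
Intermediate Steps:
$X = \frac{141464}{66677}$ ($X = 141464 \cdot \frac{1}{66677} = \frac{141464}{66677} \approx 2.1216$)
$A = - \frac{115395998955956}{66677}$ ($A = \left(38892 + \frac{141464}{66677}\right) \left(21534 - 66031\right) = \frac{2593343348}{66677} \left(-44497\right) = - \frac{115395998955956}{66677} \approx -1.7307 \cdot 10^{9}$)
$I = - \frac{110512}{7}$ ($I = -2 + \frac{-54450 - 56048}{7} = -2 + \frac{1}{7} \left(-110498\right) = -2 - \frac{110498}{7} = - \frac{110512}{7} \approx -15787.0$)
$\left(\left(c{\left(1 \right)} + 215 \left(-122\right)\right) + A\right) + I = \left(\left(1 + 215 \left(-122\right)\right) - \frac{115395998955956}{66677}\right) - \frac{110512}{7} = \left(\left(1 - 26230\right) - \frac{115395998955956}{66677}\right) - \frac{110512}{7} = \left(-26229 - \frac{115395998955956}{66677}\right) - \frac{110512}{7} = - \frac{115397747826989}{66677} - \frac{110512}{7} = - \frac{807791603397547}{466739}$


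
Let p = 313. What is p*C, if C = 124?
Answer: 38812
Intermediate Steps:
p*C = 313*124 = 38812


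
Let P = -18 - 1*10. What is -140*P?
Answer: 3920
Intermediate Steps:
P = -28 (P = -18 - 10 = -28)
-140*P = -140*(-28) = 3920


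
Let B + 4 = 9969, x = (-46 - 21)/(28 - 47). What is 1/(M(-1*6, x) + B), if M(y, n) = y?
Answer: 1/9959 ≈ 0.00010041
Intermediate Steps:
x = 67/19 (x = -67/(-19) = -67*(-1/19) = 67/19 ≈ 3.5263)
B = 9965 (B = -4 + 9969 = 9965)
1/(M(-1*6, x) + B) = 1/(-1*6 + 9965) = 1/(-6 + 9965) = 1/9959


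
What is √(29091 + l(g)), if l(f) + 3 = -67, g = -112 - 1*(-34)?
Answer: √29021 ≈ 170.36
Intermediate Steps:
g = -78 (g = -112 + 34 = -78)
l(f) = -70 (l(f) = -3 - 67 = -70)
√(29091 + l(g)) = √(29091 - 70) = √29021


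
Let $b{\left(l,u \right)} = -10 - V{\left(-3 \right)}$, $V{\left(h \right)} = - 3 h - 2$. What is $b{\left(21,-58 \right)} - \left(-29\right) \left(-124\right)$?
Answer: $-3613$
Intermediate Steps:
$V{\left(h \right)} = -2 - 3 h$
$b{\left(l,u \right)} = -17$ ($b{\left(l,u \right)} = -10 - \left(-2 - -9\right) = -10 - \left(-2 + 9\right) = -10 - 7 = -17$)
$b{\left(21,-58 \right)} - \left(-29\right) \left(-124\right) = -17 - \left(-29\right) \left(-124\right) = -17 - 3596 = -3613$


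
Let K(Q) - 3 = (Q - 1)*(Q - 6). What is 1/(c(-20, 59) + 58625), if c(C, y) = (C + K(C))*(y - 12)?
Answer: 1/83488 ≈ 1.1978e-5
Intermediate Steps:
K(Q) = 3 + (-1 + Q)*(-6 + Q) (K(Q) = 3 + (Q - 1)*(Q - 6) = 3 + (-1 + Q)*(-6 + Q))
c(C, y) = (-12 + y)*(9 + C² - 6*C) (c(C, y) = (C + (9 + C² - 7*C))*(y - 12) = (9 + C² - 6*C)*(-12 + y) = (-12 + y)*(9 + C² - 6*C))
1/(c(-20, 59) + 58625) = 1/((-108 - 12*(-20)² + 72*(-20) - 20*59 + 59*(9 + (-20)² - 7*(-20))) + 58625) = 1/((-108 - 12*400 - 1440 - 1180 + 59*(9 + 400 + 140)) + 58625) = 1/((-108 - 4800 - 1440 - 1180 + 59*549) + 58625) = 1/((-108 - 4800 - 1440 - 1180 + 32391) + 58625) = 1/(24863 + 58625) = 1/83488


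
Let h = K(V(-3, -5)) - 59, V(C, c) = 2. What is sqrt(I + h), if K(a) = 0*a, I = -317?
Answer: 2*I*sqrt(94) ≈ 19.391*I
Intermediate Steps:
K(a) = 0
h = -59 (h = 0 - 59 = -59)
sqrt(I + h) = sqrt(-317 - 59) = sqrt(-376) = 2*I*sqrt(94)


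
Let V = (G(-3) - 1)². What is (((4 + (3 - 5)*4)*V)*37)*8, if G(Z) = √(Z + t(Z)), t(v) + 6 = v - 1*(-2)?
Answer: 10656 + 2368*I*√10 ≈ 10656.0 + 7488.3*I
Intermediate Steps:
t(v) = -4 + v (t(v) = -6 + (v - 1*(-2)) = -6 + (v + 2) = -6 + (2 + v) = -4 + v)
G(Z) = √(-4 + 2*Z) (G(Z) = √(Z + (-4 + Z)) = √(-4 + 2*Z))
V = (-1 + I*√10)² (V = (√(-4 + 2*(-3)) - 1)² = (√(-4 - 6) - 1)² = (√(-10) - 1)² = (I*√10 - 1)² = (-1 + I*√10)² ≈ -9.0 - 6.3246*I)
(((4 + (3 - 5)*4)*V)*37)*8 = (((4 + (3 - 5)*4)*(1 - I*√10)²)*37)*8 = (((4 - 2*4)*(1 - I*√10)²)*37)*8 = (((4 - 8)*(1 - I*√10)²)*37)*8 = (-4*(1 - I*√10)²*37)*8 = -148*(1 - I*√10)²*8 = -1184*(1 - I*√10)²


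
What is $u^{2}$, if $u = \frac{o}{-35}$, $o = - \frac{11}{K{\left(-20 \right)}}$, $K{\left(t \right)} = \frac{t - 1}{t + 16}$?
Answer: $\frac{1936}{540225} \approx 0.0035837$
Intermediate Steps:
$K{\left(t \right)} = \frac{-1 + t}{16 + t}$
$o = - \frac{44}{21}$ ($o = - \frac{11}{\frac{1}{16 - 20} \left(-1 - 20\right)} = - \frac{11}{\frac{1}{-4} \left(-21\right)} = - \frac{11}{\left(- \frac{1}{4}\right) \left(-21\right)} = - \frac{11}{\frac{21}{4}} = \left(-11\right) \frac{4}{21} = - \frac{44}{21} \approx -2.0952$)
$u = \frac{44}{735}$ ($u = - \frac{44}{21 \left(-35\right)} = \left(- \frac{44}{21}\right) \left(- \frac{1}{35}\right) = \frac{44}{735} \approx 0.059864$)
$u^{2} = \left(\frac{44}{735}\right)^{2} = \frac{1936}{540225}$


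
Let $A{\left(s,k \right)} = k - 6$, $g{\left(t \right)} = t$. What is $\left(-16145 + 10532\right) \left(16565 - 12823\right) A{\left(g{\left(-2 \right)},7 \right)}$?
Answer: $-21003846$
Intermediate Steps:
$A{\left(s,k \right)} = -6 + k$
$\left(-16145 + 10532\right) \left(16565 - 12823\right) A{\left(g{\left(-2 \right)},7 \right)} = \left(-16145 + 10532\right) \left(16565 - 12823\right) \left(-6 + 7\right) = \left(-5613\right) 3742 \cdot 1 = \left(-21003846\right) 1 = -21003846$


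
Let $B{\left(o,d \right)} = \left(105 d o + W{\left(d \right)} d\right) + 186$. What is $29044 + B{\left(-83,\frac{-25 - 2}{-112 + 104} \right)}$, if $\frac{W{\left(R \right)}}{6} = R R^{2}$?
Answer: $\frac{1219283}{2048} \approx 595.35$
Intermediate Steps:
$W{\left(R \right)} = 6 R^{3}$ ($W{\left(R \right)} = 6 R R^{2} = 6 R^{3}$)
$B{\left(o,d \right)} = 186 + 6 d^{4} + 105 d o$ ($B{\left(o,d \right)} = \left(105 d o + 6 d^{3} d\right) + 186 = \left(105 d o + 6 d^{4}\right) + 186 = \left(6 d^{4} + 105 d o\right) + 186 = 186 + 6 d^{4} + 105 d o$)
$29044 + B{\left(-83,\frac{-25 - 2}{-112 + 104} \right)} = 29044 + \left(186 + 6 \left(\frac{-25 - 2}{-112 + 104}\right)^{4} + 105 \frac{-25 - 2}{-112 + 104} \left(-83\right)\right) = 29044 + \left(186 + 6 \left(- \frac{27}{-8}\right)^{4} + 105 \left(- \frac{27}{-8}\right) \left(-83\right)\right) = 29044 + \left(186 + 6 \left(\left(-27\right) \left(- \frac{1}{8}\right)\right)^{4} + 105 \left(\left(-27\right) \left(- \frac{1}{8}\right)\right) \left(-83\right)\right) = 29044 + \left(186 + 6 \left(\frac{27}{8}\right)^{4} + 105 \cdot \frac{27}{8} \left(-83\right)\right) = 29044 + \left(186 + 6 \cdot \frac{531441}{4096} - \frac{235305}{8}\right) = 29044 + \left(186 + \frac{1594323}{2048} - \frac{235305}{8}\right) = 29044 - \frac{58262829}{2048} = \frac{1219283}{2048}$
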